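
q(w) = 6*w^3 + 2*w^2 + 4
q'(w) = 18*w^2 + 4*w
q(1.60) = 33.70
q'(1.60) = 52.48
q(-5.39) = -877.44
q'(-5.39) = 501.38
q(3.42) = 267.40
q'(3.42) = 224.22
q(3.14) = 209.47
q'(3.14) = 190.03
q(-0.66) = 3.15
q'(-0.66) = 5.20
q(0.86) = 9.30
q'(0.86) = 16.75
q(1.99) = 59.20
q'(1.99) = 79.24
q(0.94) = 10.75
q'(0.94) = 19.66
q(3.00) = 184.00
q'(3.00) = 174.00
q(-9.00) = -4208.00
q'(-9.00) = 1422.00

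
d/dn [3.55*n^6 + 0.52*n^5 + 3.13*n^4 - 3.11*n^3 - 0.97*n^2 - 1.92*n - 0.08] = 21.3*n^5 + 2.6*n^4 + 12.52*n^3 - 9.33*n^2 - 1.94*n - 1.92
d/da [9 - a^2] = -2*a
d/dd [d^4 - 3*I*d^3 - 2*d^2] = d*(4*d^2 - 9*I*d - 4)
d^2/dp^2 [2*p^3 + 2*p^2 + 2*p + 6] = 12*p + 4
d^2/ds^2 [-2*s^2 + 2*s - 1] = -4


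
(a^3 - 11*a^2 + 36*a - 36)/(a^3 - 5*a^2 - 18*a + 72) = (a - 2)/(a + 4)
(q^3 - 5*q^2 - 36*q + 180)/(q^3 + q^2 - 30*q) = (q - 6)/q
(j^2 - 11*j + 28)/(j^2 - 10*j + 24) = (j - 7)/(j - 6)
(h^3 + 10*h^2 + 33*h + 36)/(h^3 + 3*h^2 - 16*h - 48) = (h + 3)/(h - 4)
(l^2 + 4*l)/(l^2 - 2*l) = (l + 4)/(l - 2)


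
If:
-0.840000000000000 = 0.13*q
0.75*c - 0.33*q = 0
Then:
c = -2.84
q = -6.46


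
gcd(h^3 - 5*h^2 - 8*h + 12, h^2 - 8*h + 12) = h - 6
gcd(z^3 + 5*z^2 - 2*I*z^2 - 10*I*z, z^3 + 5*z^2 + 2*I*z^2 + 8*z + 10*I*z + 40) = z^2 + z*(5 - 2*I) - 10*I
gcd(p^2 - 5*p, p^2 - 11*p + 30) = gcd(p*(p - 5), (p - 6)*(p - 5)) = p - 5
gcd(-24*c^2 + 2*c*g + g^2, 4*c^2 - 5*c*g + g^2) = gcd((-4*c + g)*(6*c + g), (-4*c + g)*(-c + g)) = 4*c - g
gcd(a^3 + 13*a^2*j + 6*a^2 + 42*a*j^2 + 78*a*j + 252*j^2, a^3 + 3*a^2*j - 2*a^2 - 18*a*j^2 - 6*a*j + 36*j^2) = a + 6*j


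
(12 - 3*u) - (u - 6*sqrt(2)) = -4*u + 6*sqrt(2) + 12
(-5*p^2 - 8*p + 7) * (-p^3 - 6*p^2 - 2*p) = 5*p^5 + 38*p^4 + 51*p^3 - 26*p^2 - 14*p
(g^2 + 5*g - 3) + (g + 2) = g^2 + 6*g - 1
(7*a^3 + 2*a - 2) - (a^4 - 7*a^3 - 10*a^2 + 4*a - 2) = -a^4 + 14*a^3 + 10*a^2 - 2*a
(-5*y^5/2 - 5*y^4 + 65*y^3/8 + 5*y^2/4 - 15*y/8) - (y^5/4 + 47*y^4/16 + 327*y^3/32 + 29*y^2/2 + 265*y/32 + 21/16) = -11*y^5/4 - 127*y^4/16 - 67*y^3/32 - 53*y^2/4 - 325*y/32 - 21/16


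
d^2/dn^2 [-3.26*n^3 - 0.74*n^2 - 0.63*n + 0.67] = -19.56*n - 1.48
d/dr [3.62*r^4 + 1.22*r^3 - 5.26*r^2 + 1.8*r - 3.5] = 14.48*r^3 + 3.66*r^2 - 10.52*r + 1.8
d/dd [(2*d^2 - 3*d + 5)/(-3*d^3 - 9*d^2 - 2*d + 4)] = 2*(3*d^4 - 9*d^3 + 7*d^2 + 53*d - 1)/(9*d^6 + 54*d^5 + 93*d^4 + 12*d^3 - 68*d^2 - 16*d + 16)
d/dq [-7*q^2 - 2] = -14*q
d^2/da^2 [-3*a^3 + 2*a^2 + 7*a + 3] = 4 - 18*a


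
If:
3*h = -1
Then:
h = -1/3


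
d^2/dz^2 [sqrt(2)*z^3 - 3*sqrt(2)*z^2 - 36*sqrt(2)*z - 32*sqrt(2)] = 6*sqrt(2)*(z - 1)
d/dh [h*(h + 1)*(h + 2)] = 3*h^2 + 6*h + 2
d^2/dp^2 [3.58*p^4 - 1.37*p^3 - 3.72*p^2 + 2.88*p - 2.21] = 42.96*p^2 - 8.22*p - 7.44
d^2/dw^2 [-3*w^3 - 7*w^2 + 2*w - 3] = -18*w - 14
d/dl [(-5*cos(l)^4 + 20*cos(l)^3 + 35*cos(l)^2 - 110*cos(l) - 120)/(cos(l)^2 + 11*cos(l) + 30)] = 5*(2*cos(l)^5 + 29*cos(l)^4 + 32*cos(l)^3 - 459*cos(l)^2 - 468*cos(l) + 396)*sin(l)/((cos(l) + 5)^2*(cos(l) + 6)^2)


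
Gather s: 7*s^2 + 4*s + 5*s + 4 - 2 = 7*s^2 + 9*s + 2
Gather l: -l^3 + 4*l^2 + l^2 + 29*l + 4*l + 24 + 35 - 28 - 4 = -l^3 + 5*l^2 + 33*l + 27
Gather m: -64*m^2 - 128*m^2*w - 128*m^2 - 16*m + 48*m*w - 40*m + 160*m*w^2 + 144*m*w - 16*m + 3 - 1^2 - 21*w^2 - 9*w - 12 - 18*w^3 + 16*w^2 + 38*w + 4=m^2*(-128*w - 192) + m*(160*w^2 + 192*w - 72) - 18*w^3 - 5*w^2 + 29*w - 6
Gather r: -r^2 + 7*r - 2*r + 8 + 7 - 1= -r^2 + 5*r + 14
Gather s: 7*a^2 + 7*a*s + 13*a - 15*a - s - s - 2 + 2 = 7*a^2 - 2*a + s*(7*a - 2)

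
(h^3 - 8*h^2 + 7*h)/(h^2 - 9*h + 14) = h*(h - 1)/(h - 2)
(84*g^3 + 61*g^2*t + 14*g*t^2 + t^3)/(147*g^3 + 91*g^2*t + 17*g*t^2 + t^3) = (4*g + t)/(7*g + t)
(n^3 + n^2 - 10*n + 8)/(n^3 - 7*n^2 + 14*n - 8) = (n + 4)/(n - 4)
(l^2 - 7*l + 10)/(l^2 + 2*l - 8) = (l - 5)/(l + 4)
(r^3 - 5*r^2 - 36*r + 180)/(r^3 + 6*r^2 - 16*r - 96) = (r^2 - 11*r + 30)/(r^2 - 16)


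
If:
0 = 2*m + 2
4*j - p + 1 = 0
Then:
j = p/4 - 1/4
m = -1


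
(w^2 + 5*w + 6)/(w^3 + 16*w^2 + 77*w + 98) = (w + 3)/(w^2 + 14*w + 49)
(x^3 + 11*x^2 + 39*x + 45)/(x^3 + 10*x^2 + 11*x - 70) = (x^2 + 6*x + 9)/(x^2 + 5*x - 14)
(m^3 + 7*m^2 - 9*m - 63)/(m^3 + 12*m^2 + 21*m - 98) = (m^2 - 9)/(m^2 + 5*m - 14)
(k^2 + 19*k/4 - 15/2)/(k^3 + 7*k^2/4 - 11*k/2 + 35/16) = 4*(k + 6)/(4*k^2 + 12*k - 7)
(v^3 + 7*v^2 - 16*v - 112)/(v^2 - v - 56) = (v^2 - 16)/(v - 8)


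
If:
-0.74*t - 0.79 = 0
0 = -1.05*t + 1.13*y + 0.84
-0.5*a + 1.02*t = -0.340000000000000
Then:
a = -1.50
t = -1.07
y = -1.74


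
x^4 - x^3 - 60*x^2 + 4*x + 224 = (x - 8)*(x - 2)*(x + 2)*(x + 7)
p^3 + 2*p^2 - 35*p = p*(p - 5)*(p + 7)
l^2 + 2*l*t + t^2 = (l + t)^2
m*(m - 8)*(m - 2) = m^3 - 10*m^2 + 16*m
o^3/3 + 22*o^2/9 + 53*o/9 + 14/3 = (o/3 + 1)*(o + 2)*(o + 7/3)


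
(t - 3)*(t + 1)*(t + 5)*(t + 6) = t^4 + 9*t^3 + 5*t^2 - 93*t - 90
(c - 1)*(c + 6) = c^2 + 5*c - 6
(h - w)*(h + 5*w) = h^2 + 4*h*w - 5*w^2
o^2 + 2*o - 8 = (o - 2)*(o + 4)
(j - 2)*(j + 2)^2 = j^3 + 2*j^2 - 4*j - 8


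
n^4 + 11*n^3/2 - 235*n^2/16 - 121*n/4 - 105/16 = (n - 3)*(n + 1/4)*(n + 5/4)*(n + 7)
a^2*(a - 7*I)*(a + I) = a^4 - 6*I*a^3 + 7*a^2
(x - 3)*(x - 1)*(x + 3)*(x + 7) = x^4 + 6*x^3 - 16*x^2 - 54*x + 63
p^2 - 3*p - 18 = (p - 6)*(p + 3)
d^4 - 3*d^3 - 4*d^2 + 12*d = d*(d - 3)*(d - 2)*(d + 2)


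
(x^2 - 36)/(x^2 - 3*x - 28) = (36 - x^2)/(-x^2 + 3*x + 28)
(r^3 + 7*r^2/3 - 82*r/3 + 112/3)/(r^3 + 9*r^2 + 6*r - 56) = (r - 8/3)/(r + 4)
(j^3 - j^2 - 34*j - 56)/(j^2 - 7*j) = j + 6 + 8/j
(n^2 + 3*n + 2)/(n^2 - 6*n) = (n^2 + 3*n + 2)/(n*(n - 6))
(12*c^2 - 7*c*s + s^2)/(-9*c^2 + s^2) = (-4*c + s)/(3*c + s)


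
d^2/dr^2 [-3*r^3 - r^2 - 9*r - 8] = -18*r - 2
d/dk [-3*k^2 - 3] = -6*k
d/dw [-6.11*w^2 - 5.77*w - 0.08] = -12.22*w - 5.77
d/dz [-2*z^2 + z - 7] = 1 - 4*z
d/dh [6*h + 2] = 6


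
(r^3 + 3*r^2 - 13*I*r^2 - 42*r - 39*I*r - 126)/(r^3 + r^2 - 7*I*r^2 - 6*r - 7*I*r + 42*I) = (r - 6*I)/(r - 2)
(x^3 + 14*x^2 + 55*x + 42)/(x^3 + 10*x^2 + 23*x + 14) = (x + 6)/(x + 2)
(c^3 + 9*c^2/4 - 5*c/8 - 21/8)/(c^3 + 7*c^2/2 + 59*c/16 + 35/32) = 4*(2*c^2 + c - 3)/(8*c^2 + 14*c + 5)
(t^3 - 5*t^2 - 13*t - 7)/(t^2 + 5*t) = (t^3 - 5*t^2 - 13*t - 7)/(t*(t + 5))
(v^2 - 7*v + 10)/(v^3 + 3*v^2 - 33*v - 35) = (v - 2)/(v^2 + 8*v + 7)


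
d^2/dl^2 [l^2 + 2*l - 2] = 2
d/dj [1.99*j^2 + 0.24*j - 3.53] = 3.98*j + 0.24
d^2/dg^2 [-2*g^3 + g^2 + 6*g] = 2 - 12*g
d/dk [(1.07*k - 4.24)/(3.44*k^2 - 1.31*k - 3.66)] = (-3.6808*k^2 + 29.1712*k - 9.4706)/(11.8336*k^4 - 9.0128*k^3 - 23.4647*k^2 + 9.5892*k + 13.3956)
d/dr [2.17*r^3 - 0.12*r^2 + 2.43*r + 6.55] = 6.51*r^2 - 0.24*r + 2.43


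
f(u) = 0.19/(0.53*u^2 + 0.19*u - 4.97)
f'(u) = 0.19*(-1.06*u - 0.19)/(0.53*u^2 + 0.19*u - 4.97)^2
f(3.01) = 0.47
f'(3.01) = -3.94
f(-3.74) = 0.11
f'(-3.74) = 0.24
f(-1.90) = -0.06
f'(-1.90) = 0.03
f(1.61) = -0.06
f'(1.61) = -0.03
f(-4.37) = 0.04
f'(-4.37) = 0.05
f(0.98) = -0.04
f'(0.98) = -0.01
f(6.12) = 0.01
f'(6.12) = -0.00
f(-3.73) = 0.11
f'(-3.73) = 0.25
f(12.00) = 0.00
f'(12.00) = -0.00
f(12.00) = 0.00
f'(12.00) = -0.00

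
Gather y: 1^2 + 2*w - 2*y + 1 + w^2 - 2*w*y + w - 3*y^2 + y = w^2 + 3*w - 3*y^2 + y*(-2*w - 1) + 2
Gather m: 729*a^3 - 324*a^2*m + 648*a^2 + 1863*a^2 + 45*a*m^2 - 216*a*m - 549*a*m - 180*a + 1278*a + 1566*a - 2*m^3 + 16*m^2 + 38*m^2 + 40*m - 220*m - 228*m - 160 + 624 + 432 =729*a^3 + 2511*a^2 + 2664*a - 2*m^3 + m^2*(45*a + 54) + m*(-324*a^2 - 765*a - 408) + 896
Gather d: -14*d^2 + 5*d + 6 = -14*d^2 + 5*d + 6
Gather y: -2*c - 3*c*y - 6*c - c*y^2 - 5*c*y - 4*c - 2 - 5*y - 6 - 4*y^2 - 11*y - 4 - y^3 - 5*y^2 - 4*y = -12*c - y^3 + y^2*(-c - 9) + y*(-8*c - 20) - 12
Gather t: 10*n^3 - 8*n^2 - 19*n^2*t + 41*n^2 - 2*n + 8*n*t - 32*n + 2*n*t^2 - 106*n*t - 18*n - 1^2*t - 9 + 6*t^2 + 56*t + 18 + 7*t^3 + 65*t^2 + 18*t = 10*n^3 + 33*n^2 - 52*n + 7*t^3 + t^2*(2*n + 71) + t*(-19*n^2 - 98*n + 73) + 9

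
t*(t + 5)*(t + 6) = t^3 + 11*t^2 + 30*t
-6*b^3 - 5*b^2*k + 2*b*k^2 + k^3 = (-2*b + k)*(b + k)*(3*b + k)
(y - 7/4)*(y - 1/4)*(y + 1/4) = y^3 - 7*y^2/4 - y/16 + 7/64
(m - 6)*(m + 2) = m^2 - 4*m - 12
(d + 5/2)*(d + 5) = d^2 + 15*d/2 + 25/2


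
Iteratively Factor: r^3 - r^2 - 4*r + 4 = (r + 2)*(r^2 - 3*r + 2) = (r - 1)*(r + 2)*(r - 2)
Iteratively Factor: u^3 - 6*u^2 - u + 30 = (u - 3)*(u^2 - 3*u - 10) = (u - 3)*(u + 2)*(u - 5)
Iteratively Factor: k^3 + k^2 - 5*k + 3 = (k + 3)*(k^2 - 2*k + 1) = (k - 1)*(k + 3)*(k - 1)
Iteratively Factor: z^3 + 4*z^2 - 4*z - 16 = (z + 4)*(z^2 - 4) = (z - 2)*(z + 4)*(z + 2)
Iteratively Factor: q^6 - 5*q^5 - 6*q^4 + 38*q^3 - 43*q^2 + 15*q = (q - 5)*(q^5 - 6*q^3 + 8*q^2 - 3*q) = (q - 5)*(q - 1)*(q^4 + q^3 - 5*q^2 + 3*q) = (q - 5)*(q - 1)^2*(q^3 + 2*q^2 - 3*q) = q*(q - 5)*(q - 1)^2*(q^2 + 2*q - 3) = q*(q - 5)*(q - 1)^2*(q + 3)*(q - 1)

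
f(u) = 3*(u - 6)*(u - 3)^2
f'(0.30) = 114.21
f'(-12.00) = 2295.00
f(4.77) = -11.56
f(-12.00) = -12150.00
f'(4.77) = -3.66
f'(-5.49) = 801.54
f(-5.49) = -2484.60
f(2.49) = -2.74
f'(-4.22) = 599.12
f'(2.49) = 11.52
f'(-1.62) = 275.26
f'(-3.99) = 565.56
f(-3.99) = -1464.34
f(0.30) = -124.66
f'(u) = 3*(u - 6)*(2*u - 6) + 3*(u - 3)^2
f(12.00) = 1458.00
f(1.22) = -45.43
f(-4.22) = -1598.26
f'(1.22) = 60.56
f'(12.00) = 567.00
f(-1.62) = -487.93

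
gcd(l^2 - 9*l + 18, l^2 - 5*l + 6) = l - 3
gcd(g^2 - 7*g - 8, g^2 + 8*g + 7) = g + 1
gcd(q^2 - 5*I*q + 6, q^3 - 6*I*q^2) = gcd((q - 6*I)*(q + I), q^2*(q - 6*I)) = q - 6*I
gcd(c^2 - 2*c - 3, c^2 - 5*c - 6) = c + 1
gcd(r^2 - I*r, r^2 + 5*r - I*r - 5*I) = r - I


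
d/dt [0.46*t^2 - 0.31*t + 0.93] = 0.92*t - 0.31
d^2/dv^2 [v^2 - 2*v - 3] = 2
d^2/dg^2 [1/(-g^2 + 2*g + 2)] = 2*(-g^2 + 2*g + 4*(g - 1)^2 + 2)/(-g^2 + 2*g + 2)^3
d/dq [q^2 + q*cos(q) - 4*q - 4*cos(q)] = -q*sin(q) + 2*q + 4*sin(q) + cos(q) - 4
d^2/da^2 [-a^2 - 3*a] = -2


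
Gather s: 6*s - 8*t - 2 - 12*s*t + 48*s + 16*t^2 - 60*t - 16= s*(54 - 12*t) + 16*t^2 - 68*t - 18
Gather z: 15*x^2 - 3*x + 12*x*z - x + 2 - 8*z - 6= 15*x^2 - 4*x + z*(12*x - 8) - 4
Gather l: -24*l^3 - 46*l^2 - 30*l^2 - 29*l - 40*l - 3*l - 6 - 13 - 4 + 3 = -24*l^3 - 76*l^2 - 72*l - 20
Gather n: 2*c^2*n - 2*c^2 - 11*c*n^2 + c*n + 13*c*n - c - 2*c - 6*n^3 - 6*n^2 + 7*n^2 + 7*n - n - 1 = -2*c^2 - 3*c - 6*n^3 + n^2*(1 - 11*c) + n*(2*c^2 + 14*c + 6) - 1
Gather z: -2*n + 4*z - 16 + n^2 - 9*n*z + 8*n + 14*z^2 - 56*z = n^2 + 6*n + 14*z^2 + z*(-9*n - 52) - 16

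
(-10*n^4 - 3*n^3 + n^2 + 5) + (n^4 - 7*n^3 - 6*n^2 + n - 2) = -9*n^4 - 10*n^3 - 5*n^2 + n + 3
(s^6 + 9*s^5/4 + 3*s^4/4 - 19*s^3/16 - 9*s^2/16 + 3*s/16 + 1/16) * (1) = s^6 + 9*s^5/4 + 3*s^4/4 - 19*s^3/16 - 9*s^2/16 + 3*s/16 + 1/16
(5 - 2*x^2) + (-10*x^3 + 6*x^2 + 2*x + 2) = -10*x^3 + 4*x^2 + 2*x + 7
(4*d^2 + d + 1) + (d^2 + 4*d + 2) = 5*d^2 + 5*d + 3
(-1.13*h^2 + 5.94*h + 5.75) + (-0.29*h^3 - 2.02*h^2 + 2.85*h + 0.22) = -0.29*h^3 - 3.15*h^2 + 8.79*h + 5.97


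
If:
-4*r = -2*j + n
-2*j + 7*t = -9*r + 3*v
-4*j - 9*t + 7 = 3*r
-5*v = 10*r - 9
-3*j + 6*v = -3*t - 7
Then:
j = 1917/910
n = 1129/1365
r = 2311/2730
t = -401/910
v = 146/1365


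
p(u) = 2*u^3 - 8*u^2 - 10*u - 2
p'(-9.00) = 620.00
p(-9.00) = -2018.00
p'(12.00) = 662.00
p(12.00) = 2182.00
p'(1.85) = -19.06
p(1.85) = -35.22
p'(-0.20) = -6.56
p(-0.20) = -0.34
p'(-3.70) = 131.34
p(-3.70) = -175.83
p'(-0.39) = -2.85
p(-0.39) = 0.56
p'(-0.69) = 3.90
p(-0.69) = 0.43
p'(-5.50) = 259.50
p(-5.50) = -521.75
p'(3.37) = 4.22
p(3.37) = -50.01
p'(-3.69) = 130.74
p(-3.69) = -174.52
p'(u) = 6*u^2 - 16*u - 10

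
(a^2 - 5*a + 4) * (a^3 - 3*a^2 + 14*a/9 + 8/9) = a^5 - 8*a^4 + 185*a^3/9 - 170*a^2/9 + 16*a/9 + 32/9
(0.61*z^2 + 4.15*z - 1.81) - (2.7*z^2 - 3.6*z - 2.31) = -2.09*z^2 + 7.75*z + 0.5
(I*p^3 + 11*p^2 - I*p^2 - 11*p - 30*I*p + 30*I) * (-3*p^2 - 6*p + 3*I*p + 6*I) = -3*I*p^5 - 36*p^4 - 3*I*p^4 - 36*p^3 + 129*I*p^3 + 162*p^2 + 123*I*p^2 + 90*p - 246*I*p - 180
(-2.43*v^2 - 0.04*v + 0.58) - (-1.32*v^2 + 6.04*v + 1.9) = -1.11*v^2 - 6.08*v - 1.32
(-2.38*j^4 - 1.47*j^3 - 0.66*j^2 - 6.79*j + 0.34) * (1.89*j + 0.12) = -4.4982*j^5 - 3.0639*j^4 - 1.4238*j^3 - 12.9123*j^2 - 0.1722*j + 0.0408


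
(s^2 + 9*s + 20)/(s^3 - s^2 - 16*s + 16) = (s + 5)/(s^2 - 5*s + 4)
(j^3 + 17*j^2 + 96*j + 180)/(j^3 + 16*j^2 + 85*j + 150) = (j + 6)/(j + 5)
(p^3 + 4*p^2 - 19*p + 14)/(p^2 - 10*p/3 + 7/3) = 3*(p^2 + 5*p - 14)/(3*p - 7)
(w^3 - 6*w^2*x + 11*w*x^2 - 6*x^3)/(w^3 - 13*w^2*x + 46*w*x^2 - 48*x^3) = (-w + x)/(-w + 8*x)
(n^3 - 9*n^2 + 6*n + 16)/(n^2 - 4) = (n^2 - 7*n - 8)/(n + 2)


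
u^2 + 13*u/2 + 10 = (u + 5/2)*(u + 4)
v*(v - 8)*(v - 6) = v^3 - 14*v^2 + 48*v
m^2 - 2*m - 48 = (m - 8)*(m + 6)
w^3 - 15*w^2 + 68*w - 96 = (w - 8)*(w - 4)*(w - 3)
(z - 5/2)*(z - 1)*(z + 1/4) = z^3 - 13*z^2/4 + 13*z/8 + 5/8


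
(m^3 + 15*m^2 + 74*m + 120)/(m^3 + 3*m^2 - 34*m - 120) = (m + 6)/(m - 6)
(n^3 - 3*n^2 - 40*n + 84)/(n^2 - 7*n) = n + 4 - 12/n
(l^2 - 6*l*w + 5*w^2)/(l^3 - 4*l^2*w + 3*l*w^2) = (-l + 5*w)/(l*(-l + 3*w))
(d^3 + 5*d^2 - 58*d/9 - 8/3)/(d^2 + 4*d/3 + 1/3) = (d^2 + 14*d/3 - 8)/(d + 1)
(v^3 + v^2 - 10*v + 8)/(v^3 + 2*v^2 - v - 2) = (v^2 + 2*v - 8)/(v^2 + 3*v + 2)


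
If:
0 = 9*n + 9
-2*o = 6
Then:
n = -1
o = -3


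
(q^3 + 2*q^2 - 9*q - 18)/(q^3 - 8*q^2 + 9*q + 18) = (q^2 + 5*q + 6)/(q^2 - 5*q - 6)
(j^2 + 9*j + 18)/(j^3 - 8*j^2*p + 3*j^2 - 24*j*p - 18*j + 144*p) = (-j - 3)/(-j^2 + 8*j*p + 3*j - 24*p)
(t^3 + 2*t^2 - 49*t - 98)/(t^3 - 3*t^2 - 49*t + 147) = (t + 2)/(t - 3)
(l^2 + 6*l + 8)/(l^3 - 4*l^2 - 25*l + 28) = (l + 2)/(l^2 - 8*l + 7)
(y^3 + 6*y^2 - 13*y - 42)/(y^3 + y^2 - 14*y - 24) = (y^2 + 4*y - 21)/(y^2 - y - 12)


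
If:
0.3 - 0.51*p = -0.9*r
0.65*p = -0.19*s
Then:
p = -0.292307692307692*s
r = -0.165641025641026*s - 0.333333333333333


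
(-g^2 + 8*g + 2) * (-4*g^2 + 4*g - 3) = 4*g^4 - 36*g^3 + 27*g^2 - 16*g - 6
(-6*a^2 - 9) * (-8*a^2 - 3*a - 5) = 48*a^4 + 18*a^3 + 102*a^2 + 27*a + 45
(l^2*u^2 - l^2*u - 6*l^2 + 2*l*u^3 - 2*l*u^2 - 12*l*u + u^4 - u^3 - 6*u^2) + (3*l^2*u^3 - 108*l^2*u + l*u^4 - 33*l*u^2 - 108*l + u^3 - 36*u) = 3*l^2*u^3 + l^2*u^2 - 109*l^2*u - 6*l^2 + l*u^4 + 2*l*u^3 - 35*l*u^2 - 12*l*u - 108*l + u^4 - 6*u^2 - 36*u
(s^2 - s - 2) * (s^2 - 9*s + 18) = s^4 - 10*s^3 + 25*s^2 - 36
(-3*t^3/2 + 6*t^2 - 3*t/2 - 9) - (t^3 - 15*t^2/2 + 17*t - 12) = -5*t^3/2 + 27*t^2/2 - 37*t/2 + 3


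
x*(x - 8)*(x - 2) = x^3 - 10*x^2 + 16*x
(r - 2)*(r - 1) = r^2 - 3*r + 2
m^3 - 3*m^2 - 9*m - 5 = (m - 5)*(m + 1)^2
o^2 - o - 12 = (o - 4)*(o + 3)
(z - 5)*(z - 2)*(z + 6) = z^3 - z^2 - 32*z + 60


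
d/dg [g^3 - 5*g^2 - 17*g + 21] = 3*g^2 - 10*g - 17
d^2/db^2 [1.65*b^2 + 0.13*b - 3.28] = 3.30000000000000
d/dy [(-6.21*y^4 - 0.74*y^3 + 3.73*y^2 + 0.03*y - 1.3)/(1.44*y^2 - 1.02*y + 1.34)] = (-17.8848*y^5 + 17.937*y^4 - 31.776*y^3 - 6.8226*y^2 + 13.7404*y - 1.2858)/(2.0736*y^4 - 2.9376*y^3 + 4.8996*y^2 - 2.7336*y + 1.7956)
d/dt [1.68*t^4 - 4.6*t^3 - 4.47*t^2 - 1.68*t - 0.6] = 6.72*t^3 - 13.8*t^2 - 8.94*t - 1.68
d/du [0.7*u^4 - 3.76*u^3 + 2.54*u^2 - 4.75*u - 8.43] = 2.8*u^3 - 11.28*u^2 + 5.08*u - 4.75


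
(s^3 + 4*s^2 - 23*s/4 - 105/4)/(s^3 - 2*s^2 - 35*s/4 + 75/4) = (2*s + 7)/(2*s - 5)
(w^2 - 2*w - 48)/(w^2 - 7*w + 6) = (w^2 - 2*w - 48)/(w^2 - 7*w + 6)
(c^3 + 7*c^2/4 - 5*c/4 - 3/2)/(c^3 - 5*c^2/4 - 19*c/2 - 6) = (c - 1)/(c - 4)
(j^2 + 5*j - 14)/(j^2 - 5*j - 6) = (-j^2 - 5*j + 14)/(-j^2 + 5*j + 6)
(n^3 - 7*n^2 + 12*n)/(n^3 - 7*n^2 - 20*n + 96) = n*(n - 4)/(n^2 - 4*n - 32)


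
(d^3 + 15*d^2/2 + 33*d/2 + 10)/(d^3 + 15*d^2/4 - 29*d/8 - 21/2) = 4*(2*d^2 + 7*d + 5)/(8*d^2 - 2*d - 21)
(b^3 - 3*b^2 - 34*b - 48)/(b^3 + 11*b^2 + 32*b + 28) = (b^2 - 5*b - 24)/(b^2 + 9*b + 14)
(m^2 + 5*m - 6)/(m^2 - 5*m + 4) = (m + 6)/(m - 4)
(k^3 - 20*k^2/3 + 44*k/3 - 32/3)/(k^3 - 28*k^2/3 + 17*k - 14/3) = (3*k^2 - 14*k + 16)/(3*k^2 - 22*k + 7)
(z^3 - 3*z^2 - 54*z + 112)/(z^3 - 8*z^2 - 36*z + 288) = (z^2 + 5*z - 14)/(z^2 - 36)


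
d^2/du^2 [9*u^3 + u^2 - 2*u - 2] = 54*u + 2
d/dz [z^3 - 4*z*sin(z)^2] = 3*z^2 - 4*z*sin(2*z) - 4*sin(z)^2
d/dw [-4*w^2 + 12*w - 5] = 12 - 8*w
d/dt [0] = 0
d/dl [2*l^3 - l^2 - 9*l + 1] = 6*l^2 - 2*l - 9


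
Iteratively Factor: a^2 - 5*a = (a)*(a - 5)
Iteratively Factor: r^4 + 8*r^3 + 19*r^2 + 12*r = (r + 1)*(r^3 + 7*r^2 + 12*r) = r*(r + 1)*(r^2 + 7*r + 12) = r*(r + 1)*(r + 4)*(r + 3)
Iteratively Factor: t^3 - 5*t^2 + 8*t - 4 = (t - 1)*(t^2 - 4*t + 4) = (t - 2)*(t - 1)*(t - 2)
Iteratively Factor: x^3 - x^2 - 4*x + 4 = (x + 2)*(x^2 - 3*x + 2) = (x - 1)*(x + 2)*(x - 2)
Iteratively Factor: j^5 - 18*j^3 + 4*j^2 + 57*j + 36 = (j - 3)*(j^4 + 3*j^3 - 9*j^2 - 23*j - 12) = (j - 3)*(j + 4)*(j^3 - j^2 - 5*j - 3) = (j - 3)^2*(j + 4)*(j^2 + 2*j + 1) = (j - 3)^2*(j + 1)*(j + 4)*(j + 1)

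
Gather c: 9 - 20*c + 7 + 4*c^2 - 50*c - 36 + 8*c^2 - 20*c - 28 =12*c^2 - 90*c - 48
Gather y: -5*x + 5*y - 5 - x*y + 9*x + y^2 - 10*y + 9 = 4*x + y^2 + y*(-x - 5) + 4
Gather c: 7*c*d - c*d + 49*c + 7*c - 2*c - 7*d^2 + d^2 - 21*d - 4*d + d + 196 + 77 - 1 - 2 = c*(6*d + 54) - 6*d^2 - 24*d + 270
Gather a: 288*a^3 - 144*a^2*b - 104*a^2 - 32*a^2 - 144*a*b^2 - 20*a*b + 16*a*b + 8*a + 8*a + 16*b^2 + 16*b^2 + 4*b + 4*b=288*a^3 + a^2*(-144*b - 136) + a*(-144*b^2 - 4*b + 16) + 32*b^2 + 8*b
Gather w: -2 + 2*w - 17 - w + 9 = w - 10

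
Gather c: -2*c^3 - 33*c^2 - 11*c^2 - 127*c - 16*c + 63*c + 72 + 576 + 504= -2*c^3 - 44*c^2 - 80*c + 1152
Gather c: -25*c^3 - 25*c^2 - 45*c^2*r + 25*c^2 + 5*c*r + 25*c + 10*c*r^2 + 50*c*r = -25*c^3 - 45*c^2*r + c*(10*r^2 + 55*r + 25)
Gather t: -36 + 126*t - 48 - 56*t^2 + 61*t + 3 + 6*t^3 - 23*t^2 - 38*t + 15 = 6*t^3 - 79*t^2 + 149*t - 66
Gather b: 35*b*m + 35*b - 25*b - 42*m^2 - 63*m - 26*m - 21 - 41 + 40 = b*(35*m + 10) - 42*m^2 - 89*m - 22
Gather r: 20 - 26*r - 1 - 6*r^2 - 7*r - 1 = -6*r^2 - 33*r + 18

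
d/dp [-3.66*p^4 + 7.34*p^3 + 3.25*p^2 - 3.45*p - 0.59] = -14.64*p^3 + 22.02*p^2 + 6.5*p - 3.45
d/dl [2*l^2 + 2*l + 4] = 4*l + 2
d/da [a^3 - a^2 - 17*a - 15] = 3*a^2 - 2*a - 17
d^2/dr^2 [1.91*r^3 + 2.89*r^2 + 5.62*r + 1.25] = 11.46*r + 5.78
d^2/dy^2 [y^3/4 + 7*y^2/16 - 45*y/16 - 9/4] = 3*y/2 + 7/8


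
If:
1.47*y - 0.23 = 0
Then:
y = 0.16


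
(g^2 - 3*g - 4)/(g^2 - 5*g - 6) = (g - 4)/(g - 6)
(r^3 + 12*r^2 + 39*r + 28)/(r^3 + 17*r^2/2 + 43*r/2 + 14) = 2*(r + 7)/(2*r + 7)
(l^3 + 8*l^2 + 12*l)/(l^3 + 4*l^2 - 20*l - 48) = l/(l - 4)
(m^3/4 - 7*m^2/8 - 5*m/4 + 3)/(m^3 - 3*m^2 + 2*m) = (2*m^3 - 7*m^2 - 10*m + 24)/(8*m*(m^2 - 3*m + 2))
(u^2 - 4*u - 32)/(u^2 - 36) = (u^2 - 4*u - 32)/(u^2 - 36)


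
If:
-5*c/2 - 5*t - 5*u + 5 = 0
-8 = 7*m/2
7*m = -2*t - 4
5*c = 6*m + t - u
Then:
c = -38/63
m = -16/7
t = 6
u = -296/63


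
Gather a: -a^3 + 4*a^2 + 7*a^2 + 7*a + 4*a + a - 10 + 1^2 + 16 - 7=-a^3 + 11*a^2 + 12*a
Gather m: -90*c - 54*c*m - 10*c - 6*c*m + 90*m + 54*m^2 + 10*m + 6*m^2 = -100*c + 60*m^2 + m*(100 - 60*c)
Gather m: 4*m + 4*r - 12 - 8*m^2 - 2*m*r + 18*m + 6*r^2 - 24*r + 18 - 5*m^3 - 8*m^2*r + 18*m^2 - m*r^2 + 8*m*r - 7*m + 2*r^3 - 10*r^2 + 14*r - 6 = -5*m^3 + m^2*(10 - 8*r) + m*(-r^2 + 6*r + 15) + 2*r^3 - 4*r^2 - 6*r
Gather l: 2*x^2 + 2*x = 2*x^2 + 2*x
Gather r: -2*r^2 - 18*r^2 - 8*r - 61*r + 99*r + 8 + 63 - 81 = -20*r^2 + 30*r - 10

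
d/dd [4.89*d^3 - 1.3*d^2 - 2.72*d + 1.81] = 14.67*d^2 - 2.6*d - 2.72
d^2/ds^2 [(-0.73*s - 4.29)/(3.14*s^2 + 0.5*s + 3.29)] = (-(0.73*s + 4.29)*(6.28*s + 0.5)*(12.56*s + 1.0) + (13.7532*s + 27.6712)*(3.14*s^2 + 0.5*s + 3.29))/(3.14*s^2 + 0.5*s + 3.29)^3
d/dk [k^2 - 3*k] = 2*k - 3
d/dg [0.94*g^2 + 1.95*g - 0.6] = 1.88*g + 1.95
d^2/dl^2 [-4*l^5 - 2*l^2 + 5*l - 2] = -80*l^3 - 4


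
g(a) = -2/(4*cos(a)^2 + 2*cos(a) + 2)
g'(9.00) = 0.36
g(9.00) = -0.57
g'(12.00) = 0.22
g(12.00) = -0.31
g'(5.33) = 0.53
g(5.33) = -0.44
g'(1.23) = -0.91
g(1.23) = -0.64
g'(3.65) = -0.44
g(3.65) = -0.61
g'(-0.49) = 0.18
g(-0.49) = -0.29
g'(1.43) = -1.11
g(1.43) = -0.85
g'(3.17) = -0.02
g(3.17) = -0.50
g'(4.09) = -0.90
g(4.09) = -0.91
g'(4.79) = 1.10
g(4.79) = -0.92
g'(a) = -2*(8*sin(a)*cos(a) + 2*sin(a))/(4*cos(a)^2 + 2*cos(a) + 2)^2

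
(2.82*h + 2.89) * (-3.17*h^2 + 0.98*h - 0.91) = -8.9394*h^3 - 6.3977*h^2 + 0.266*h - 2.6299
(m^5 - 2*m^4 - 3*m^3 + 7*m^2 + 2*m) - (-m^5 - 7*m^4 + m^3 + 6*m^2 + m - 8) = 2*m^5 + 5*m^4 - 4*m^3 + m^2 + m + 8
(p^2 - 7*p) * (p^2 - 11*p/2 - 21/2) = p^4 - 25*p^3/2 + 28*p^2 + 147*p/2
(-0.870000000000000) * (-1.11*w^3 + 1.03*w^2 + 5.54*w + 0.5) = 0.9657*w^3 - 0.8961*w^2 - 4.8198*w - 0.435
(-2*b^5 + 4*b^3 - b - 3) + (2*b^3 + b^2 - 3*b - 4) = -2*b^5 + 6*b^3 + b^2 - 4*b - 7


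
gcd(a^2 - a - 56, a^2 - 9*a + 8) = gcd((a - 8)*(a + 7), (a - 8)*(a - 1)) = a - 8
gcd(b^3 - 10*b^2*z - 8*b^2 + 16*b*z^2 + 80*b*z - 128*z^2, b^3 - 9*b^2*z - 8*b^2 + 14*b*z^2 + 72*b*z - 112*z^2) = -b^2 + 2*b*z + 8*b - 16*z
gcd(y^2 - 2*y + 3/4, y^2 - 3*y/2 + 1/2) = y - 1/2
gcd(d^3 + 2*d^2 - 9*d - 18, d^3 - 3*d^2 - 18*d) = d + 3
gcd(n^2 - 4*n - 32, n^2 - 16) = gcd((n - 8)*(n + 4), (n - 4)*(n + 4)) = n + 4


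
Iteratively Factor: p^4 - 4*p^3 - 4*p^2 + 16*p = (p - 2)*(p^3 - 2*p^2 - 8*p) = (p - 2)*(p + 2)*(p^2 - 4*p) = (p - 4)*(p - 2)*(p + 2)*(p)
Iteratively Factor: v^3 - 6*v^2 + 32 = (v - 4)*(v^2 - 2*v - 8) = (v - 4)*(v + 2)*(v - 4)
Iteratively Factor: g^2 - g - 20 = (g - 5)*(g + 4)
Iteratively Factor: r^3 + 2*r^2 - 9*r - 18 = (r + 3)*(r^2 - r - 6) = (r - 3)*(r + 3)*(r + 2)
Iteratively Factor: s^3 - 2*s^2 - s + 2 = (s - 1)*(s^2 - s - 2) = (s - 1)*(s + 1)*(s - 2)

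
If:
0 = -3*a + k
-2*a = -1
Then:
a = 1/2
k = 3/2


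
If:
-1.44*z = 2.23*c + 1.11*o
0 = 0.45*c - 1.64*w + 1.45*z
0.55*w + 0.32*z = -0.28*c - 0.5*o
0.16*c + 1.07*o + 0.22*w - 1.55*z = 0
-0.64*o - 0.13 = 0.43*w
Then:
No Solution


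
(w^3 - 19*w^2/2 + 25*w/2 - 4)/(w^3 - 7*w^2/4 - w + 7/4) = 2*(2*w^2 - 17*w + 8)/(4*w^2 - 3*w - 7)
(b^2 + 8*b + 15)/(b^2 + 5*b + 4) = (b^2 + 8*b + 15)/(b^2 + 5*b + 4)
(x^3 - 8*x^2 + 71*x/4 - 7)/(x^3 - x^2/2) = 1 - 15/(2*x) + 14/x^2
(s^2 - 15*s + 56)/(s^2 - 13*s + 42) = (s - 8)/(s - 6)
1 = 1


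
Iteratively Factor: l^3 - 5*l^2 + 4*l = (l - 4)*(l^2 - l) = (l - 4)*(l - 1)*(l)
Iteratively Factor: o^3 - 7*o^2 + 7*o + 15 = (o - 3)*(o^2 - 4*o - 5) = (o - 5)*(o - 3)*(o + 1)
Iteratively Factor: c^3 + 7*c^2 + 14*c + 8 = (c + 1)*(c^2 + 6*c + 8) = (c + 1)*(c + 4)*(c + 2)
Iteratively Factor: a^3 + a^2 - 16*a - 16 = (a + 4)*(a^2 - 3*a - 4) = (a - 4)*(a + 4)*(a + 1)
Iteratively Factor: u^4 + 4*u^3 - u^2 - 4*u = (u - 1)*(u^3 + 5*u^2 + 4*u) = (u - 1)*(u + 1)*(u^2 + 4*u) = u*(u - 1)*(u + 1)*(u + 4)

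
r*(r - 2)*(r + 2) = r^3 - 4*r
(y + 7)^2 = y^2 + 14*y + 49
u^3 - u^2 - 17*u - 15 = (u - 5)*(u + 1)*(u + 3)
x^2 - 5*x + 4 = (x - 4)*(x - 1)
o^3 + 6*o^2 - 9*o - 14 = (o - 2)*(o + 1)*(o + 7)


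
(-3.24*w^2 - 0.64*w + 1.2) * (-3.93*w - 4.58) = 12.7332*w^3 + 17.3544*w^2 - 1.7848*w - 5.496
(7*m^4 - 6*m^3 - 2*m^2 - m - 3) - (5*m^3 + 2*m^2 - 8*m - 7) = 7*m^4 - 11*m^3 - 4*m^2 + 7*m + 4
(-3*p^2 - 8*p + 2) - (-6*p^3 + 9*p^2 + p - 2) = 6*p^3 - 12*p^2 - 9*p + 4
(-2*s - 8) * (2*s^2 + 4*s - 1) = -4*s^3 - 24*s^2 - 30*s + 8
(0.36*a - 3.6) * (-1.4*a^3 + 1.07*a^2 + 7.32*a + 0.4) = -0.504*a^4 + 5.4252*a^3 - 1.2168*a^2 - 26.208*a - 1.44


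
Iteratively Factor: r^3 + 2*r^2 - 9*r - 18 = (r + 3)*(r^2 - r - 6) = (r + 2)*(r + 3)*(r - 3)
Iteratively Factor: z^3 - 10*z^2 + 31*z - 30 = (z - 2)*(z^2 - 8*z + 15) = (z - 3)*(z - 2)*(z - 5)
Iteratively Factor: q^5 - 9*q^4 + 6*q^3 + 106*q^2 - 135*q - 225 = (q - 3)*(q^4 - 6*q^3 - 12*q^2 + 70*q + 75) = (q - 3)*(q + 3)*(q^3 - 9*q^2 + 15*q + 25) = (q - 5)*(q - 3)*(q + 3)*(q^2 - 4*q - 5) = (q - 5)^2*(q - 3)*(q + 3)*(q + 1)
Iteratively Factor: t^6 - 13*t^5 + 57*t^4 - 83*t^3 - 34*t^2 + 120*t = (t - 2)*(t^5 - 11*t^4 + 35*t^3 - 13*t^2 - 60*t) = (t - 2)*(t + 1)*(t^4 - 12*t^3 + 47*t^2 - 60*t) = (t - 5)*(t - 2)*(t + 1)*(t^3 - 7*t^2 + 12*t) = t*(t - 5)*(t - 2)*(t + 1)*(t^2 - 7*t + 12) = t*(t - 5)*(t - 4)*(t - 2)*(t + 1)*(t - 3)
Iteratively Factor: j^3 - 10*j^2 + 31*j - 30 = (j - 5)*(j^2 - 5*j + 6) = (j - 5)*(j - 3)*(j - 2)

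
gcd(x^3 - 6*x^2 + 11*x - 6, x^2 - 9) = x - 3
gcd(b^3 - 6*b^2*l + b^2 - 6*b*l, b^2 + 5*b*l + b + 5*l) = b + 1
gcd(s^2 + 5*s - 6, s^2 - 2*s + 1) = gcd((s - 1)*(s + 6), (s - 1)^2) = s - 1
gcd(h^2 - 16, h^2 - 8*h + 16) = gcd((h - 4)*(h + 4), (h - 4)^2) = h - 4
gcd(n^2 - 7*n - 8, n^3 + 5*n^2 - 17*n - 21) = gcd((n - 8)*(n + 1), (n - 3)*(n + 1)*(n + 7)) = n + 1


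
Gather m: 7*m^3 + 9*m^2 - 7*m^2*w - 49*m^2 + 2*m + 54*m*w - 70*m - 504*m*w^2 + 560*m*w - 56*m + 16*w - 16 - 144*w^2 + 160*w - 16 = 7*m^3 + m^2*(-7*w - 40) + m*(-504*w^2 + 614*w - 124) - 144*w^2 + 176*w - 32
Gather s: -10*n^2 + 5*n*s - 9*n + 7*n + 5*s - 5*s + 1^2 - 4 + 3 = -10*n^2 + 5*n*s - 2*n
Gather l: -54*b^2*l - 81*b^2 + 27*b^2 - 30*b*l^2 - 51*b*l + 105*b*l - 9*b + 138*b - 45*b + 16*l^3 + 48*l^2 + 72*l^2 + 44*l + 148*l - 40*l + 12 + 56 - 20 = -54*b^2 + 84*b + 16*l^3 + l^2*(120 - 30*b) + l*(-54*b^2 + 54*b + 152) + 48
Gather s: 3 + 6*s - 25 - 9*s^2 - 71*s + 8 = -9*s^2 - 65*s - 14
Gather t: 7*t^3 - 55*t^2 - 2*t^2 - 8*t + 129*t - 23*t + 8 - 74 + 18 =7*t^3 - 57*t^2 + 98*t - 48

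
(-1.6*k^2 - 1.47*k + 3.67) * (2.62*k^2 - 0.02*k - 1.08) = -4.192*k^4 - 3.8194*k^3 + 11.3728*k^2 + 1.5142*k - 3.9636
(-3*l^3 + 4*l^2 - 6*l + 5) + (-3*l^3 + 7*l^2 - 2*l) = -6*l^3 + 11*l^2 - 8*l + 5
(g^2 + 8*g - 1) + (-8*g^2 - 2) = -7*g^2 + 8*g - 3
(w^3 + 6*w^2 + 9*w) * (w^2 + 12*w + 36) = w^5 + 18*w^4 + 117*w^3 + 324*w^2 + 324*w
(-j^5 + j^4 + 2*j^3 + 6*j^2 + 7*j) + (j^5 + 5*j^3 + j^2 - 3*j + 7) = j^4 + 7*j^3 + 7*j^2 + 4*j + 7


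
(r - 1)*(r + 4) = r^2 + 3*r - 4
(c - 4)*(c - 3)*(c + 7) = c^3 - 37*c + 84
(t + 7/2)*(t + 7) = t^2 + 21*t/2 + 49/2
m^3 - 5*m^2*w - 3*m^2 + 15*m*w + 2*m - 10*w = (m - 2)*(m - 1)*(m - 5*w)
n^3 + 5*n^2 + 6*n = n*(n + 2)*(n + 3)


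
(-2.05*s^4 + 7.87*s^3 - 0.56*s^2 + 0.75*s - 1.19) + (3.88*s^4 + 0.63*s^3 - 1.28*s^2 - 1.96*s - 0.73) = 1.83*s^4 + 8.5*s^3 - 1.84*s^2 - 1.21*s - 1.92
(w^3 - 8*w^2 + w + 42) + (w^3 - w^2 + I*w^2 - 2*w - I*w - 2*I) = 2*w^3 - 9*w^2 + I*w^2 - w - I*w + 42 - 2*I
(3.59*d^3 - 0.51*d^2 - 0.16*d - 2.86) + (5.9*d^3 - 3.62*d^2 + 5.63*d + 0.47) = 9.49*d^3 - 4.13*d^2 + 5.47*d - 2.39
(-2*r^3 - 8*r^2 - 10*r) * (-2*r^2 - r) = 4*r^5 + 18*r^4 + 28*r^3 + 10*r^2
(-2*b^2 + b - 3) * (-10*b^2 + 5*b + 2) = 20*b^4 - 20*b^3 + 31*b^2 - 13*b - 6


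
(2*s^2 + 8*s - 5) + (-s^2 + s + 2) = s^2 + 9*s - 3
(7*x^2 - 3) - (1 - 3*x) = 7*x^2 + 3*x - 4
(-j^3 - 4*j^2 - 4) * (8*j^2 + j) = -8*j^5 - 33*j^4 - 4*j^3 - 32*j^2 - 4*j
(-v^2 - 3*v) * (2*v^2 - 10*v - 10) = -2*v^4 + 4*v^3 + 40*v^2 + 30*v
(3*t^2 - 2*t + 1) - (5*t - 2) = 3*t^2 - 7*t + 3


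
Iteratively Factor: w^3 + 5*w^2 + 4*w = (w)*(w^2 + 5*w + 4) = w*(w + 1)*(w + 4)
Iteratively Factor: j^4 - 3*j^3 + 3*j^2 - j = (j)*(j^3 - 3*j^2 + 3*j - 1) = j*(j - 1)*(j^2 - 2*j + 1) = j*(j - 1)^2*(j - 1)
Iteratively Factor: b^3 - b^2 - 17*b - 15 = (b - 5)*(b^2 + 4*b + 3) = (b - 5)*(b + 1)*(b + 3)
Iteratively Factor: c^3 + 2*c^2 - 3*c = (c - 1)*(c^2 + 3*c) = (c - 1)*(c + 3)*(c)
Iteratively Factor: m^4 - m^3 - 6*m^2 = (m - 3)*(m^3 + 2*m^2) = m*(m - 3)*(m^2 + 2*m) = m*(m - 3)*(m + 2)*(m)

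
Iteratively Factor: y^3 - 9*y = (y - 3)*(y^2 + 3*y) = (y - 3)*(y + 3)*(y)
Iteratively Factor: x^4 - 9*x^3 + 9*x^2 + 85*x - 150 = (x - 2)*(x^3 - 7*x^2 - 5*x + 75) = (x - 2)*(x + 3)*(x^2 - 10*x + 25) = (x - 5)*(x - 2)*(x + 3)*(x - 5)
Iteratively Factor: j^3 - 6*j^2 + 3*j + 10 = (j - 2)*(j^2 - 4*j - 5) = (j - 5)*(j - 2)*(j + 1)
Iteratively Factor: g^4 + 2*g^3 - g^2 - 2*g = (g - 1)*(g^3 + 3*g^2 + 2*g) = (g - 1)*(g + 2)*(g^2 + g) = g*(g - 1)*(g + 2)*(g + 1)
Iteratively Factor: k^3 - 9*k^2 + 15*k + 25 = (k + 1)*(k^2 - 10*k + 25) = (k - 5)*(k + 1)*(k - 5)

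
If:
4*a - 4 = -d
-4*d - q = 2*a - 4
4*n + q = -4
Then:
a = q/14 + 6/7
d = 4/7 - 2*q/7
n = -q/4 - 1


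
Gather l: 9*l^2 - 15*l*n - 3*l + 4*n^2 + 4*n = 9*l^2 + l*(-15*n - 3) + 4*n^2 + 4*n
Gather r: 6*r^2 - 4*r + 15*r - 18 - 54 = 6*r^2 + 11*r - 72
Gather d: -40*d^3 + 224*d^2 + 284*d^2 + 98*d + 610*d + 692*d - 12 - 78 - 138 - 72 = -40*d^3 + 508*d^2 + 1400*d - 300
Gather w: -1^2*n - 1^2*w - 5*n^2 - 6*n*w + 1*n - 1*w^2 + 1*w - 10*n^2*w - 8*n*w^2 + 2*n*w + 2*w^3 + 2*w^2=-5*n^2 + 2*w^3 + w^2*(1 - 8*n) + w*(-10*n^2 - 4*n)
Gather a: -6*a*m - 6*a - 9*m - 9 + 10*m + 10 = a*(-6*m - 6) + m + 1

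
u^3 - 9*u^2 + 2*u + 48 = (u - 8)*(u - 3)*(u + 2)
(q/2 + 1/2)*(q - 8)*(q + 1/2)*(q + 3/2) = q^4/2 - 5*q^3/2 - 85*q^2/8 - 85*q/8 - 3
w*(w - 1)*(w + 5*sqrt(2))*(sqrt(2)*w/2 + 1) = sqrt(2)*w^4/2 - sqrt(2)*w^3/2 + 6*w^3 - 6*w^2 + 5*sqrt(2)*w^2 - 5*sqrt(2)*w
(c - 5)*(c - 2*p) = c^2 - 2*c*p - 5*c + 10*p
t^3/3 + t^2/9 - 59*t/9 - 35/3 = (t/3 + 1)*(t - 5)*(t + 7/3)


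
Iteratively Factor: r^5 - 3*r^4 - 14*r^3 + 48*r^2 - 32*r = (r - 1)*(r^4 - 2*r^3 - 16*r^2 + 32*r) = r*(r - 1)*(r^3 - 2*r^2 - 16*r + 32) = r*(r - 2)*(r - 1)*(r^2 - 16) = r*(r - 2)*(r - 1)*(r + 4)*(r - 4)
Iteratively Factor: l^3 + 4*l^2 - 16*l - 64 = (l + 4)*(l^2 - 16) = (l - 4)*(l + 4)*(l + 4)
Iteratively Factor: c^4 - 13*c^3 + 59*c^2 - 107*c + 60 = (c - 1)*(c^3 - 12*c^2 + 47*c - 60) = (c - 3)*(c - 1)*(c^2 - 9*c + 20) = (c - 4)*(c - 3)*(c - 1)*(c - 5)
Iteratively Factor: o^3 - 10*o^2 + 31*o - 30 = (o - 2)*(o^2 - 8*o + 15) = (o - 3)*(o - 2)*(o - 5)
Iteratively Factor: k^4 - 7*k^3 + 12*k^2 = (k - 4)*(k^3 - 3*k^2) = (k - 4)*(k - 3)*(k^2) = k*(k - 4)*(k - 3)*(k)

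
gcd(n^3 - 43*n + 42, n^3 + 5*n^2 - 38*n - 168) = n^2 + n - 42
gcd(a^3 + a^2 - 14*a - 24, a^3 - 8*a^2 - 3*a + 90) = a + 3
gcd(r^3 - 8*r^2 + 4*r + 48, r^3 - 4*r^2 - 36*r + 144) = r^2 - 10*r + 24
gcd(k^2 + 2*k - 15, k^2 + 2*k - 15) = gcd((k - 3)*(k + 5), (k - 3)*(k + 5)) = k^2 + 2*k - 15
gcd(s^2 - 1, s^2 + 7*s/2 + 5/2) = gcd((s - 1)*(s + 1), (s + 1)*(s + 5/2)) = s + 1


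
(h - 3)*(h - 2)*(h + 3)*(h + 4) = h^4 + 2*h^3 - 17*h^2 - 18*h + 72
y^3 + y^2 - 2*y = y*(y - 1)*(y + 2)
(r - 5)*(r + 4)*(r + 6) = r^3 + 5*r^2 - 26*r - 120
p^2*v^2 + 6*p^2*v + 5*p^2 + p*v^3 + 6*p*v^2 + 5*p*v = (p + v)*(v + 5)*(p*v + p)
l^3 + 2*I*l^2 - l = l*(l + I)^2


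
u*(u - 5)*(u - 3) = u^3 - 8*u^2 + 15*u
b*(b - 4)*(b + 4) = b^3 - 16*b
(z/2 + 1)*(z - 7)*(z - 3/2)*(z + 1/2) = z^4/2 - 3*z^3 - 39*z^2/8 + 71*z/8 + 21/4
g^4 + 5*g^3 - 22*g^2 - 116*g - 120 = (g - 5)*(g + 2)^2*(g + 6)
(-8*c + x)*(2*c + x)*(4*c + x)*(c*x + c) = -64*c^4*x - 64*c^4 - 40*c^3*x^2 - 40*c^3*x - 2*c^2*x^3 - 2*c^2*x^2 + c*x^4 + c*x^3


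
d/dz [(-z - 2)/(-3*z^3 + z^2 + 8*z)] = (-z*(-3*z^2 + z + 8) + (z + 2)*(-9*z^2 + 2*z + 8))/(z^2*(-3*z^2 + z + 8)^2)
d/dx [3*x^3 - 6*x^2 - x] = 9*x^2 - 12*x - 1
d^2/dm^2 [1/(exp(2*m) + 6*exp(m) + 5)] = 2*(4*(exp(m) + 3)^2*exp(m) - (2*exp(m) + 3)*(exp(2*m) + 6*exp(m) + 5))*exp(m)/(exp(2*m) + 6*exp(m) + 5)^3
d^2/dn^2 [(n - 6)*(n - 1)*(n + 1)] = 6*n - 12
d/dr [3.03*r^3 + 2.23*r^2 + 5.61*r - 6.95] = 9.09*r^2 + 4.46*r + 5.61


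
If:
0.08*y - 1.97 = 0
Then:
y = 24.62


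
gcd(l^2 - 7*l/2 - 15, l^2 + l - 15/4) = l + 5/2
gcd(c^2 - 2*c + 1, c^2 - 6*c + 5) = c - 1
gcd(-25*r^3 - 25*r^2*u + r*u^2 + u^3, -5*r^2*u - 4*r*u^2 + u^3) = 5*r^2 + 4*r*u - u^2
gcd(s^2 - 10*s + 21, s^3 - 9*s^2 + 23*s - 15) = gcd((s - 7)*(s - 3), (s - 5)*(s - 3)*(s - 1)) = s - 3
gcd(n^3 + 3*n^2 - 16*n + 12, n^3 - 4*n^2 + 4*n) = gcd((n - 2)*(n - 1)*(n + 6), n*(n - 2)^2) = n - 2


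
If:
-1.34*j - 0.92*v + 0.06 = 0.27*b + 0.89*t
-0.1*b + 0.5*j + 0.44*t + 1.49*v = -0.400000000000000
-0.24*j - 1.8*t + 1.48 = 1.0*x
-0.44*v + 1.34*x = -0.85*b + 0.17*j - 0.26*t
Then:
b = -1.29534130288425*x - 0.53695663134063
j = 0.814933609204546*x - 0.0245414147108844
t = 0.82549441085034 - 0.664213370116162*x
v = -0.164259766469522*x - 0.540028521176356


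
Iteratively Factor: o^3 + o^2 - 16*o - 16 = (o - 4)*(o^2 + 5*o + 4) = (o - 4)*(o + 4)*(o + 1)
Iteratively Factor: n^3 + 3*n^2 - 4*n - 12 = (n + 3)*(n^2 - 4) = (n + 2)*(n + 3)*(n - 2)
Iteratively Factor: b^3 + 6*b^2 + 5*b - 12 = (b + 4)*(b^2 + 2*b - 3) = (b - 1)*(b + 4)*(b + 3)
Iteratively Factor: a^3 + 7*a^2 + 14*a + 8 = (a + 2)*(a^2 + 5*a + 4) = (a + 2)*(a + 4)*(a + 1)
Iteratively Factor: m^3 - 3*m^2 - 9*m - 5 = (m + 1)*(m^2 - 4*m - 5) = (m + 1)^2*(m - 5)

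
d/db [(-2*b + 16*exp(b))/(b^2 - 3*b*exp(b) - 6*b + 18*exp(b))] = 2*(-(b - 8*exp(b))*(3*b*exp(b) - 2*b - 15*exp(b) + 6) + (8*exp(b) - 1)*(b^2 - 3*b*exp(b) - 6*b + 18*exp(b)))/(b^2 - 3*b*exp(b) - 6*b + 18*exp(b))^2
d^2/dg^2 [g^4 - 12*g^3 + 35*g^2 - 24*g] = 12*g^2 - 72*g + 70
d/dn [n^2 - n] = 2*n - 1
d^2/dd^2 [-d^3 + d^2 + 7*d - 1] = 2 - 6*d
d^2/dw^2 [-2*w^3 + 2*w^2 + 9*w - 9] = 4 - 12*w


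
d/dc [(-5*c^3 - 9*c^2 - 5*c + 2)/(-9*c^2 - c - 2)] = (45*c^4 + 10*c^3 - 6*c^2 + 72*c + 12)/(81*c^4 + 18*c^3 + 37*c^2 + 4*c + 4)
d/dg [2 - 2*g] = -2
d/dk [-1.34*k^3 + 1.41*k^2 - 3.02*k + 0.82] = -4.02*k^2 + 2.82*k - 3.02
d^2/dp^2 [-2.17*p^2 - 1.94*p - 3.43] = -4.34000000000000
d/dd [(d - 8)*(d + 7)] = 2*d - 1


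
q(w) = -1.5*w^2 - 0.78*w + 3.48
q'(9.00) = -27.78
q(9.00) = -125.04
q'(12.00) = -36.78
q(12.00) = -221.88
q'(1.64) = -5.70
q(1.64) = -1.83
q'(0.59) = -2.55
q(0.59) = 2.50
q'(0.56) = -2.46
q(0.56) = 2.57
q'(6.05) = -18.93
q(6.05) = -56.14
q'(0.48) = -2.22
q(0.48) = 2.76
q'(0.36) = -1.86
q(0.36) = 3.00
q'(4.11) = -13.11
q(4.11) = -25.06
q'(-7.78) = 22.56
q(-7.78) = -81.24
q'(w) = -3.0*w - 0.78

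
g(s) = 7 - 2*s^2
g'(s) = -4*s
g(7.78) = -114.06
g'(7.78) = -31.12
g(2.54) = -5.90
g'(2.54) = -10.16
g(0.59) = 6.30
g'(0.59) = -2.36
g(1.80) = 0.52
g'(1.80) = -7.20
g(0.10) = 6.98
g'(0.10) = -0.40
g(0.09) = 6.98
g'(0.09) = -0.36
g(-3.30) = -14.78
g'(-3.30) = 13.20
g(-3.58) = -18.63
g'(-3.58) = 14.32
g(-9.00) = -155.00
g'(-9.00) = 36.00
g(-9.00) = -155.00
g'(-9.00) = 36.00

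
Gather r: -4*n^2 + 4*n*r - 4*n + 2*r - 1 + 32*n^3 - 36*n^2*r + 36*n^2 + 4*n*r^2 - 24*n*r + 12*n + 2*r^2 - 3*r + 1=32*n^3 + 32*n^2 + 8*n + r^2*(4*n + 2) + r*(-36*n^2 - 20*n - 1)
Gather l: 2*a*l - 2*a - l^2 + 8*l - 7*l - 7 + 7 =-2*a - l^2 + l*(2*a + 1)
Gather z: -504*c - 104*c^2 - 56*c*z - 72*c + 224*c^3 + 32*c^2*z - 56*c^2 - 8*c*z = 224*c^3 - 160*c^2 - 576*c + z*(32*c^2 - 64*c)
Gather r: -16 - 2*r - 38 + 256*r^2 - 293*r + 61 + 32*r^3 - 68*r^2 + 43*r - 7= 32*r^3 + 188*r^2 - 252*r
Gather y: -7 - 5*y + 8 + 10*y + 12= 5*y + 13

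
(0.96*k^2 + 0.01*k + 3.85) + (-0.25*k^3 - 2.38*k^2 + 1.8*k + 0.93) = -0.25*k^3 - 1.42*k^2 + 1.81*k + 4.78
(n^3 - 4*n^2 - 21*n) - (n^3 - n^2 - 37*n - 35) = -3*n^2 + 16*n + 35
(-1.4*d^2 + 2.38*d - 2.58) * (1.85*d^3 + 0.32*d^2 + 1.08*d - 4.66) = -2.59*d^5 + 3.955*d^4 - 5.5234*d^3 + 8.2688*d^2 - 13.8772*d + 12.0228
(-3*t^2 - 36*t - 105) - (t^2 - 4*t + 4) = -4*t^2 - 32*t - 109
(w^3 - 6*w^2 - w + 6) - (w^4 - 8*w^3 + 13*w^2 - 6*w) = -w^4 + 9*w^3 - 19*w^2 + 5*w + 6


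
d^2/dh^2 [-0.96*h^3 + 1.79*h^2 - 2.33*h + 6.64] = 3.58 - 5.76*h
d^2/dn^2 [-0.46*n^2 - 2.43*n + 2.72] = -0.920000000000000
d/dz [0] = 0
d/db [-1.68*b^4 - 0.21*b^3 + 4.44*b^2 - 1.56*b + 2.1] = -6.72*b^3 - 0.63*b^2 + 8.88*b - 1.56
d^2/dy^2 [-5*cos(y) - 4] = 5*cos(y)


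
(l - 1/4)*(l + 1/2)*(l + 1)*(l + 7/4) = l^4 + 3*l^3 + 37*l^2/16 + 3*l/32 - 7/32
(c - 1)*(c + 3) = c^2 + 2*c - 3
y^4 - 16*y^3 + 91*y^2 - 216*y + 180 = (y - 6)*(y - 5)*(y - 3)*(y - 2)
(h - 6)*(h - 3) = h^2 - 9*h + 18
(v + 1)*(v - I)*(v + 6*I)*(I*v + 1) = I*v^4 - 4*v^3 + I*v^3 - 4*v^2 + 11*I*v^2 + 6*v + 11*I*v + 6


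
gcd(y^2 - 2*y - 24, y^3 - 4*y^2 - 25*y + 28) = y + 4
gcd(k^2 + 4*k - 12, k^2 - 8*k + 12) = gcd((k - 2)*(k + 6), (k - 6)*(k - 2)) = k - 2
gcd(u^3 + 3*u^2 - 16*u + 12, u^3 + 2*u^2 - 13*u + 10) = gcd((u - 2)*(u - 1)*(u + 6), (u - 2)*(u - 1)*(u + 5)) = u^2 - 3*u + 2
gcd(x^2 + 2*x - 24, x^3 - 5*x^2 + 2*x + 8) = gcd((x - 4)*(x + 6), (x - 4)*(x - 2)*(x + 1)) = x - 4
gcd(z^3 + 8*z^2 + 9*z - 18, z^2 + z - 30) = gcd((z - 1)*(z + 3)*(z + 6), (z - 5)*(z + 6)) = z + 6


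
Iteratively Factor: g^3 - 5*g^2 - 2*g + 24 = (g - 3)*(g^2 - 2*g - 8) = (g - 4)*(g - 3)*(g + 2)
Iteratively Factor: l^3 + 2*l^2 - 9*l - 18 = (l + 2)*(l^2 - 9) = (l - 3)*(l + 2)*(l + 3)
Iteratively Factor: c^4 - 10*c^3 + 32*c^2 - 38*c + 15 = (c - 1)*(c^3 - 9*c^2 + 23*c - 15) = (c - 3)*(c - 1)*(c^2 - 6*c + 5) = (c - 5)*(c - 3)*(c - 1)*(c - 1)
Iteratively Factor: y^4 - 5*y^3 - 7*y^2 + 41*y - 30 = (y - 2)*(y^3 - 3*y^2 - 13*y + 15) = (y - 5)*(y - 2)*(y^2 + 2*y - 3) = (y - 5)*(y - 2)*(y - 1)*(y + 3)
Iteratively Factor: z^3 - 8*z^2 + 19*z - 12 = (z - 3)*(z^2 - 5*z + 4) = (z - 3)*(z - 1)*(z - 4)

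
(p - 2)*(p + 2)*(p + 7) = p^3 + 7*p^2 - 4*p - 28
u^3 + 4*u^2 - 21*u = u*(u - 3)*(u + 7)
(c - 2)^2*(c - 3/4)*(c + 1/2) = c^4 - 17*c^3/4 + 37*c^2/8 + c/2 - 3/2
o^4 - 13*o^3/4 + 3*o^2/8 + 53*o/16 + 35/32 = (o - 5/2)*(o - 7/4)*(o + 1/2)^2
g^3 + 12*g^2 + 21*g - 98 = (g - 2)*(g + 7)^2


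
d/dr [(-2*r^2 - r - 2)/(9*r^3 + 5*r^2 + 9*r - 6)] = (18*r^4 + 18*r^3 + 41*r^2 + 44*r + 24)/(81*r^6 + 90*r^5 + 187*r^4 - 18*r^3 + 21*r^2 - 108*r + 36)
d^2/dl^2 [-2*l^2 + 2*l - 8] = -4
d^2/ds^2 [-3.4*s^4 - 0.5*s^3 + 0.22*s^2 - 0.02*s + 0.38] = -40.8*s^2 - 3.0*s + 0.44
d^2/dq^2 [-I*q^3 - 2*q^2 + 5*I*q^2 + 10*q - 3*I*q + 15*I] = -6*I*q - 4 + 10*I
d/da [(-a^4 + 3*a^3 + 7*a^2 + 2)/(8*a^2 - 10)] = a*(-8*a^4 + 12*a^3 + 20*a^2 - 45*a - 86)/(2*(16*a^4 - 40*a^2 + 25))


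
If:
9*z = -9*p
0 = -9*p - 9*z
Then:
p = -z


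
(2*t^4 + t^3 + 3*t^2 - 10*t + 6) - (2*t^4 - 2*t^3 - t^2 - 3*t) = 3*t^3 + 4*t^2 - 7*t + 6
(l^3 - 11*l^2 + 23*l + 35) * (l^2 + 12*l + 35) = l^5 + l^4 - 74*l^3 - 74*l^2 + 1225*l + 1225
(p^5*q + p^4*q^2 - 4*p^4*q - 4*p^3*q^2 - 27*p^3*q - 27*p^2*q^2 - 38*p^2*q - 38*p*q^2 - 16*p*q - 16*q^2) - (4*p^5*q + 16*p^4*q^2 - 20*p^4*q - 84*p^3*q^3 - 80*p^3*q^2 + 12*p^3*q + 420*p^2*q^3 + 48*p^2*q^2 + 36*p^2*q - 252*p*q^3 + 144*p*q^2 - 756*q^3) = -3*p^5*q - 15*p^4*q^2 + 16*p^4*q + 84*p^3*q^3 + 76*p^3*q^2 - 39*p^3*q - 420*p^2*q^3 - 75*p^2*q^2 - 74*p^2*q + 252*p*q^3 - 182*p*q^2 - 16*p*q + 756*q^3 - 16*q^2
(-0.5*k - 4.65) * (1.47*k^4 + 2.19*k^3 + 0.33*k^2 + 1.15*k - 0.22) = -0.735*k^5 - 7.9305*k^4 - 10.3485*k^3 - 2.1095*k^2 - 5.2375*k + 1.023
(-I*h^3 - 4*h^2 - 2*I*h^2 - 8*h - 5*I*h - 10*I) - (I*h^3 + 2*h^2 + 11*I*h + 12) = -2*I*h^3 - 6*h^2 - 2*I*h^2 - 8*h - 16*I*h - 12 - 10*I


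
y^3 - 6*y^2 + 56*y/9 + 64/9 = (y - 4)*(y - 8/3)*(y + 2/3)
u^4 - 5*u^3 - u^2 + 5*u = u*(u - 5)*(u - 1)*(u + 1)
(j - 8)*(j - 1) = j^2 - 9*j + 8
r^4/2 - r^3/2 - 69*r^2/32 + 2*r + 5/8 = (r/2 + 1)*(r - 2)*(r - 5/4)*(r + 1/4)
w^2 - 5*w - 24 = (w - 8)*(w + 3)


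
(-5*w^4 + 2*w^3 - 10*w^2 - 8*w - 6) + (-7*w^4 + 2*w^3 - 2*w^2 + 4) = -12*w^4 + 4*w^3 - 12*w^2 - 8*w - 2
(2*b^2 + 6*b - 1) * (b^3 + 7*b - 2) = 2*b^5 + 6*b^4 + 13*b^3 + 38*b^2 - 19*b + 2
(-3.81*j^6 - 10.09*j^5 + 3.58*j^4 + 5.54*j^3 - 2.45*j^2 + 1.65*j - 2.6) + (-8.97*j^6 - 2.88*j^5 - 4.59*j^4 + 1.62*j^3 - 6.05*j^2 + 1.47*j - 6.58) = -12.78*j^6 - 12.97*j^5 - 1.01*j^4 + 7.16*j^3 - 8.5*j^2 + 3.12*j - 9.18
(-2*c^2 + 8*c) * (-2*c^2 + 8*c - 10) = 4*c^4 - 32*c^3 + 84*c^2 - 80*c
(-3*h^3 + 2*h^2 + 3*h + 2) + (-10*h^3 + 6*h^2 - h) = -13*h^3 + 8*h^2 + 2*h + 2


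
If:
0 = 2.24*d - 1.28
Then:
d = 0.57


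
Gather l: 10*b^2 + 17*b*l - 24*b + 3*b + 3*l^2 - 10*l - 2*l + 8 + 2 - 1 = 10*b^2 - 21*b + 3*l^2 + l*(17*b - 12) + 9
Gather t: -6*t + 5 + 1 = 6 - 6*t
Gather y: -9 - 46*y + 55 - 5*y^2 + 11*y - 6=-5*y^2 - 35*y + 40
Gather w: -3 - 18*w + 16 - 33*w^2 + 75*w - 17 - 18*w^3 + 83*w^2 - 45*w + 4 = -18*w^3 + 50*w^2 + 12*w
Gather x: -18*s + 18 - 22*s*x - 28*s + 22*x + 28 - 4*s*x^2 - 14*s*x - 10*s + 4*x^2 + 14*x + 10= -56*s + x^2*(4 - 4*s) + x*(36 - 36*s) + 56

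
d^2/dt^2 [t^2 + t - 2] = 2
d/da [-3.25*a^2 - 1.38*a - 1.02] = -6.5*a - 1.38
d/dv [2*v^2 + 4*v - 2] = 4*v + 4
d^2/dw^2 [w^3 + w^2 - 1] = 6*w + 2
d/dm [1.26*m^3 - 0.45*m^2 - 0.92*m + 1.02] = 3.78*m^2 - 0.9*m - 0.92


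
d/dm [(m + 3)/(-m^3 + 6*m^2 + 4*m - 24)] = (-m^3 + 6*m^2 + 4*m - (m + 3)*(-3*m^2 + 12*m + 4) - 24)/(m^3 - 6*m^2 - 4*m + 24)^2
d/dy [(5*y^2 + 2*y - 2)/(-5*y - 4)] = (-25*y^2 - 40*y - 18)/(25*y^2 + 40*y + 16)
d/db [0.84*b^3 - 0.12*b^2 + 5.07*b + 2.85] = 2.52*b^2 - 0.24*b + 5.07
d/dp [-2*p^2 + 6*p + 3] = 6 - 4*p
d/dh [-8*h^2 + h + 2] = 1 - 16*h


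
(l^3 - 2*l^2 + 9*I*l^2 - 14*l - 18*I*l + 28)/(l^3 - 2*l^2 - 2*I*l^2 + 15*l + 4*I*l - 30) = (l^2 + 9*I*l - 14)/(l^2 - 2*I*l + 15)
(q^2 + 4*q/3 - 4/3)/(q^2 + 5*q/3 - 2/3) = (3*q - 2)/(3*q - 1)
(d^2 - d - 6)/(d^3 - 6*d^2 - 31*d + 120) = (d + 2)/(d^2 - 3*d - 40)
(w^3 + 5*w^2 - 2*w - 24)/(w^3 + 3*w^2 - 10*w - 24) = (w^2 + w - 6)/(w^2 - w - 6)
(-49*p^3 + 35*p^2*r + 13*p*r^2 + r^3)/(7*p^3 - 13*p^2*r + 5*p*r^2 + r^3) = (-7*p - r)/(p - r)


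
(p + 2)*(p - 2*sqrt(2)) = p^2 - 2*sqrt(2)*p + 2*p - 4*sqrt(2)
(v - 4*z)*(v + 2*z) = v^2 - 2*v*z - 8*z^2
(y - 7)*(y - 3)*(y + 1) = y^3 - 9*y^2 + 11*y + 21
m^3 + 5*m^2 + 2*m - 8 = (m - 1)*(m + 2)*(m + 4)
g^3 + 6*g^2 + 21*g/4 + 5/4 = (g + 1/2)^2*(g + 5)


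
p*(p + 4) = p^2 + 4*p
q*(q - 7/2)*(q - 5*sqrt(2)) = q^3 - 5*sqrt(2)*q^2 - 7*q^2/2 + 35*sqrt(2)*q/2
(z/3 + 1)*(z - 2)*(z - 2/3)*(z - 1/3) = z^4/3 - 61*z^2/27 + 56*z/27 - 4/9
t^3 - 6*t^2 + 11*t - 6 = (t - 3)*(t - 2)*(t - 1)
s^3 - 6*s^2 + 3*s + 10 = (s - 5)*(s - 2)*(s + 1)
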